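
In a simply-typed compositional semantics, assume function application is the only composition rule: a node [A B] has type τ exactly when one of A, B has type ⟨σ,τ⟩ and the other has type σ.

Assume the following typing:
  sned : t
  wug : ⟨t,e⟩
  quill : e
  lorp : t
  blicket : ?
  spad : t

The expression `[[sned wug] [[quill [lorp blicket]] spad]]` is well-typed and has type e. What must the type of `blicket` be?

⟨t,⟨e,⟨t,⟨e,e⟩⟩⟩⟩

At [[sned wug] [[quill [lorp blicket]] spad]] (required: e): [sned wug] is e, which is not a function with range e; hence [[quill [lorp blicket]] spad] is the functor — type ⟨e,e⟩.
At [[quill [lorp blicket]] spad] (required: ⟨e,e⟩): spad is t, which is not a function with range ⟨e,e⟩; hence [quill [lorp blicket]] is the functor — type ⟨t,⟨e,e⟩⟩.
At [quill [lorp blicket]] (required: ⟨t,⟨e,e⟩⟩): quill is e, which is not a function with range ⟨t,⟨e,e⟩⟩; hence [lorp blicket] is the functor — type ⟨e,⟨t,⟨e,e⟩⟩⟩.
At [lorp blicket] (required: ⟨e,⟨t,⟨e,e⟩⟩⟩): lorp is t, which is not a function with range ⟨e,⟨t,⟨e,e⟩⟩⟩; hence blicket is the functor — type ⟨t,⟨e,⟨t,⟨e,e⟩⟩⟩⟩.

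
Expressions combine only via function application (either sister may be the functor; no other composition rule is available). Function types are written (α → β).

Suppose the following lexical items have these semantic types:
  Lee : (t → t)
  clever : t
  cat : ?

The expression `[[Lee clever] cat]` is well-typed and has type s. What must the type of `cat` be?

At [[Lee clever] cat] (required: s): [Lee clever] is t, which is not a function with range s; hence cat is the functor — type (t → s).

(t → s)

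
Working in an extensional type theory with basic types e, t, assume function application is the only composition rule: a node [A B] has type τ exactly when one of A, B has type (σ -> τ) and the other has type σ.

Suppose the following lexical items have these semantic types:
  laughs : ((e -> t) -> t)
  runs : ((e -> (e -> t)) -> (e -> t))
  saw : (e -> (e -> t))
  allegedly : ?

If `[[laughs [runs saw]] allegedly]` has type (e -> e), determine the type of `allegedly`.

(t -> (e -> e))

At [[laughs [runs saw]] allegedly] (required: (e -> e)): [laughs [runs saw]] is t, which is not a function with range (e -> e); hence allegedly is the functor — type (t -> (e -> e)).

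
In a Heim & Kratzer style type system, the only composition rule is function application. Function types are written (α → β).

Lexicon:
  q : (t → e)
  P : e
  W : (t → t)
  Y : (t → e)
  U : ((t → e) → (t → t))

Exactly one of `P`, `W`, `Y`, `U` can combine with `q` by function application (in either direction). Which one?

P : e — q needs t; P needs nothing (atomic); neither fits.
W : (t → t) — q needs t; W needs t; neither fits.
Y : (t → e) — q needs t; Y needs t; neither fits.
U — combines: U : ((t → e) → (t → t)) takes q : (t → e) as argument, giving (t → t).

U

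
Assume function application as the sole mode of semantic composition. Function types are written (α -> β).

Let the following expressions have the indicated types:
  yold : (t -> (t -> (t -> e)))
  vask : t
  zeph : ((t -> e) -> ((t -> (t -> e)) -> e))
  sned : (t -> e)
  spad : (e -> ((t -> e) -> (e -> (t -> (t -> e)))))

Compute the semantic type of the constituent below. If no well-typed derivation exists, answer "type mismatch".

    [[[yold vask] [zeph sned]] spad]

[yold vask]: yold is (t -> (t -> (t -> e))), vask is t; result (t -> (t -> e)).
[zeph sned]: zeph is ((t -> e) -> ((t -> (t -> e)) -> e)), sned is (t -> e); result ((t -> (t -> e)) -> e).
[[yold vask] [zeph sned]]: [zeph sned] is ((t -> (t -> e)) -> e), [yold vask] is (t -> (t -> e)); result e.
[[[yold vask] [zeph sned]] spad]: spad is (e -> ((t -> e) -> (e -> (t -> (t -> e))))), [[yold vask] [zeph sned]] is e; result ((t -> e) -> (e -> (t -> (t -> e)))).

((t -> e) -> (e -> (t -> (t -> e))))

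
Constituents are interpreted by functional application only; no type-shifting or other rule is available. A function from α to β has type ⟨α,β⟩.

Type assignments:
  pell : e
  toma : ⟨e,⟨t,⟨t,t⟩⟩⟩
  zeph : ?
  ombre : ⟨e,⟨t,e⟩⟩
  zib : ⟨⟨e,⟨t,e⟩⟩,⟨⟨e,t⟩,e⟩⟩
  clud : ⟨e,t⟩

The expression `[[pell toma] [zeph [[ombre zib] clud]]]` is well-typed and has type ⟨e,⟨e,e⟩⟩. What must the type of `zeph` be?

⟨e,⟨⟨t,⟨t,t⟩⟩,⟨e,⟨e,e⟩⟩⟩⟩

For [[pell toma] [zeph [[ombre zib] clud]]] to have type ⟨e,⟨e,e⟩⟩ with [pell toma] of type ⟨t,⟨t,t⟩⟩, [zeph [[ombre zib] clud]] must be the function: [zeph [[ombre zib] clud]] : ⟨⟨t,⟨t,t⟩⟩,⟨e,⟨e,e⟩⟩⟩.
For [zeph [[ombre zib] clud]] to have type ⟨⟨t,⟨t,t⟩⟩,⟨e,⟨e,e⟩⟩⟩ with [[ombre zib] clud] of type e, zeph must be the function: zeph : ⟨e,⟨⟨t,⟨t,t⟩⟩,⟨e,⟨e,e⟩⟩⟩⟩.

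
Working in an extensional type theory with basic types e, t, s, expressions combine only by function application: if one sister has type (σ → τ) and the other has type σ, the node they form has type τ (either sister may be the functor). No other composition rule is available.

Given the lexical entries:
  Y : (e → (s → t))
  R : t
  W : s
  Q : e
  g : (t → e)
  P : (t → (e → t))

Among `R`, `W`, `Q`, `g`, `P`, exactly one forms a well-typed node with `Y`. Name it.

Q

R : t — does not combine with Y.
W : s — does not combine with Y.
Q — combines: Y : (e → (s → t)) takes Q : e as argument, giving (s → t).
g : (t → e) — does not combine with Y.
P : (t → (e → t)) — does not combine with Y.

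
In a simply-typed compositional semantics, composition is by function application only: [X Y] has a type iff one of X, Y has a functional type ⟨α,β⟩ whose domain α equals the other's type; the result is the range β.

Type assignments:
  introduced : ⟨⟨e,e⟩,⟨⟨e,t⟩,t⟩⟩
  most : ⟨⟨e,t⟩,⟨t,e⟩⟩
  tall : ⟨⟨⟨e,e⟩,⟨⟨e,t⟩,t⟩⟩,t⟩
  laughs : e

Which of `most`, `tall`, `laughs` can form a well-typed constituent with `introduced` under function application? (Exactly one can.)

tall

most : ⟨⟨e,t⟩,⟨t,e⟩⟩ — introduced needs ⟨e,e⟩; most needs ⟨e,t⟩; neither fits.
tall — combines: tall : ⟨⟨⟨e,e⟩,⟨⟨e,t⟩,t⟩⟩,t⟩ takes introduced : ⟨⟨e,e⟩,⟨⟨e,t⟩,t⟩⟩ as argument, giving t.
laughs : e — introduced needs ⟨e,e⟩; laughs needs nothing (atomic); neither fits.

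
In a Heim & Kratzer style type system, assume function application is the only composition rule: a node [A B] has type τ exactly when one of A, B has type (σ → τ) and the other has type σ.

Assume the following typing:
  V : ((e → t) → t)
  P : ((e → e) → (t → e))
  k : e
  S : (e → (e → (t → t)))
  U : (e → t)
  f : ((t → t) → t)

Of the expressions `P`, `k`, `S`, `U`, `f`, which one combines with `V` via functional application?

P : ((e → e) → (t → e)) — no; V wants (e → t), and P wants (e → e).
k : e — no; V wants (e → t), and k wants nothing (atomic).
S : (e → (e → (t → t))) — no; V wants (e → t), and S wants e.
U — combines: V : ((e → t) → t) takes U : (e → t) as argument, giving t.
f : ((t → t) → t) — no; V wants (e → t), and f wants (t → t).

U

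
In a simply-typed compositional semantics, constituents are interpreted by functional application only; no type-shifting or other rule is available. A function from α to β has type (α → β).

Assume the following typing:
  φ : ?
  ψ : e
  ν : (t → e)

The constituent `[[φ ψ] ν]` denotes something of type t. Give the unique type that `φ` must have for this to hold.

[[φ ψ] ν] is required to be t. ν : (t → e) cannot yield t as functor, so [φ ψ] : ((t → e) → t).
[φ ψ] is required to be ((t → e) → t). ψ : e cannot yield ((t → e) → t) as functor, so φ : (e → ((t → e) → t)).

(e → ((t → e) → t))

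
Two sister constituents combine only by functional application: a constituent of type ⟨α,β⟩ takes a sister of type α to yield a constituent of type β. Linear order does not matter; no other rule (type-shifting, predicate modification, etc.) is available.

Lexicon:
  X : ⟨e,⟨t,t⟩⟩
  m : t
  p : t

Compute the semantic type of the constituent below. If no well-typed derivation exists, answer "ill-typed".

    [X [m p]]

ill-typed

[m p]: t with t — neither is a function whose domain matches the other; composition fails here.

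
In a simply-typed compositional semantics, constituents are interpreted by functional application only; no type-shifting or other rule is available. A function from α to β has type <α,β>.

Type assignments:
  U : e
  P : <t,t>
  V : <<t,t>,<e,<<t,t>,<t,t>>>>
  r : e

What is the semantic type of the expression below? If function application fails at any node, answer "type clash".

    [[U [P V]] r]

type clash

[P V] — V of type <<t,t>,<e,<<t,t>,<t,t>>>> combines with P of type <t,t>: type <e,<<t,t>,<t,t>>>.
[U [P V]] — [P V] of type <e,<<t,t>,<t,t>>> combines with U of type e: type <<t,t>,<t,t>>.
[[U [P V]] r]: <<t,t>,<t,t>> with e — neither is a function whose domain matches the other; composition fails here.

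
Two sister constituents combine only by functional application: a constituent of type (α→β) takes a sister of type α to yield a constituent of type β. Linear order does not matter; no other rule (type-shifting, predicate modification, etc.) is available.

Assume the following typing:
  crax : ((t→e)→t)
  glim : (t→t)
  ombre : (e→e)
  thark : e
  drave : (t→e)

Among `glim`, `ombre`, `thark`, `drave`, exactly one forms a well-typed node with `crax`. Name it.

glim : (t→t) — neither side's domain matches the other.
ombre : (e→e) — neither side's domain matches the other.
thark : e — neither side's domain matches the other.
drave — combines: crax : ((t→e)→t) takes drave : (t→e) as argument, giving t.

drave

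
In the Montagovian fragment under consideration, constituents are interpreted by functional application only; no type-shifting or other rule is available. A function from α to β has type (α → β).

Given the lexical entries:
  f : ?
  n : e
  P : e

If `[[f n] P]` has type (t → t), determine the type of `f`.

(e → (e → (t → t)))

[[f n] P] is required to be (t → t). P : e cannot yield (t → t) as functor, so [f n] : (e → (t → t)).
[f n] is required to be (e → (t → t)). n : e cannot yield (e → (t → t)) as functor, so f : (e → (e → (t → t))).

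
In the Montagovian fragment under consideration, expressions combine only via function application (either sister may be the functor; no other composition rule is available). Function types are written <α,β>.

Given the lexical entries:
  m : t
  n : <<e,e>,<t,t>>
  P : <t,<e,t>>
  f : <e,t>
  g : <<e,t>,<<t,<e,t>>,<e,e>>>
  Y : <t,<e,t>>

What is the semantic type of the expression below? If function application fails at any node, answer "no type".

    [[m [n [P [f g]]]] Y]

[f g] — g of type <<e,t>,<<t,<e,t>>,<e,e>>> combines with f of type <e,t>: type <<t,<e,t>>,<e,e>>.
[P [f g]] — [f g] of type <<t,<e,t>>,<e,e>> combines with P of type <t,<e,t>>: type <e,e>.
[n [P [f g]]] — n of type <<e,e>,<t,t>> combines with [P [f g]] of type <e,e>: type <t,t>.
[m [n [P [f g]]]] — [n [P [f g]]] of type <t,t> combines with m of type t: type t.
[[m [n [P [f g]]]] Y] — Y of type <t,<e,t>> combines with [m [n [P [f g]]]] of type t: type <e,t>.

<e,t>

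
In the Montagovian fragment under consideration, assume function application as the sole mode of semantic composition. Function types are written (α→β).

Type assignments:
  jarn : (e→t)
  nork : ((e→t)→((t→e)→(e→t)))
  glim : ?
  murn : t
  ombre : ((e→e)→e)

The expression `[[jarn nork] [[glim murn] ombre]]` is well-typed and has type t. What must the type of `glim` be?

(t→(((e→e)→e)→(((t→e)→(e→t))→t)))

At [[jarn nork] [[glim murn] ombre]] (required: t): [jarn nork] is ((t→e)→(e→t)), which is not a function with range t; hence [[glim murn] ombre] is the functor — type (((t→e)→(e→t))→t).
At [[glim murn] ombre] (required: (((t→e)→(e→t))→t)): ombre is ((e→e)→e), which is not a function with range (((t→e)→(e→t))→t); hence [glim murn] is the functor — type (((e→e)→e)→(((t→e)→(e→t))→t)).
At [glim murn] (required: (((e→e)→e)→(((t→e)→(e→t))→t))): murn is t, which is not a function with range (((e→e)→e)→(((t→e)→(e→t))→t)); hence glim is the functor — type (t→(((e→e)→e)→(((t→e)→(e→t))→t))).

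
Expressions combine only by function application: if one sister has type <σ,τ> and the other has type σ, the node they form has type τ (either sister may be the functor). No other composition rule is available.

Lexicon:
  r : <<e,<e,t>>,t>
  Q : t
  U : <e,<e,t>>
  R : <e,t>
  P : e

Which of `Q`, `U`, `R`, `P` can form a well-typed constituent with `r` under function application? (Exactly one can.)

U

Q : t — neither side's domain matches the other.
U — combines: r : <<e,<e,t>>,t> takes U : <e,<e,t>> as argument, giving t.
R : <e,t> — neither side's domain matches the other.
P : e — neither side's domain matches the other.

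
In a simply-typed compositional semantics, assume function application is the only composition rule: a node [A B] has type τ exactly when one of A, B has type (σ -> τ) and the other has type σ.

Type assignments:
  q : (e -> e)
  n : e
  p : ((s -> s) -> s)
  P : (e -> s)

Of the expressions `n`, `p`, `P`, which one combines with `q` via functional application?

n

n — combines: q : (e -> e) takes n : e as argument, giving e.
p : ((s -> s) -> s) — does not combine with q.
P : (e -> s) — does not combine with q.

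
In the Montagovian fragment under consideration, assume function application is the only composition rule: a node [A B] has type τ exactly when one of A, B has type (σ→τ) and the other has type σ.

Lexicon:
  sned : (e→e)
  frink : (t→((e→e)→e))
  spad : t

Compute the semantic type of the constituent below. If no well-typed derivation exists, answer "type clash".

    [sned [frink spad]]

e

[frink spad]: functor frink : (t→((e→e)→e)), argument spad : t; result ((e→e)→e).
[sned [frink spad]]: functor [frink spad] : ((e→e)→e), argument sned : (e→e); result e.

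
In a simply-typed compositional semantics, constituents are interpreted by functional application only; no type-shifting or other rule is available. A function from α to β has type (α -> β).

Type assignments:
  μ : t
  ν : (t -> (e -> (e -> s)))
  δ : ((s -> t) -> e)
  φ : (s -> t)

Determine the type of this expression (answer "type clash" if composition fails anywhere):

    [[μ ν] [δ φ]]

(e -> s)

[μ ν] — ν of type (t -> (e -> (e -> s))) combines with μ of type t: type (e -> (e -> s)).
[δ φ] — δ of type ((s -> t) -> e) combines with φ of type (s -> t): type e.
[[μ ν] [δ φ]] — [μ ν] of type (e -> (e -> s)) combines with [δ φ] of type e: type (e -> s).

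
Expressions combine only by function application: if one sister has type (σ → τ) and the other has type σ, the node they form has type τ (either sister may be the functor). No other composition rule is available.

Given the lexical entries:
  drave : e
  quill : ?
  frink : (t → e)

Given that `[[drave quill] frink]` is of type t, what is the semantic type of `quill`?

(e → ((t → e) → t))

At [[drave quill] frink] (required: t): frink is (t → e), which is not a function with range t; hence [drave quill] is the functor — type ((t → e) → t).
At [drave quill] (required: ((t → e) → t)): drave is e, which is not a function with range ((t → e) → t); hence quill is the functor — type (e → ((t → e) → t)).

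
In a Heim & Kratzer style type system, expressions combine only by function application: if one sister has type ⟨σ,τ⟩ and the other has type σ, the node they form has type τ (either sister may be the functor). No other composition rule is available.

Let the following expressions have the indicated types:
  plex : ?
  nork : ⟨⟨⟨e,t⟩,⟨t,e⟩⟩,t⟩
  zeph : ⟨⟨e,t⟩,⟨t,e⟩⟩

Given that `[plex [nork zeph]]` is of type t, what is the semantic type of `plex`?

⟨t,t⟩

[plex [nork zeph]] must have type t. The sister [nork zeph] has type t; that is not a function onto t, so plex must be the functor, of type ⟨t,t⟩.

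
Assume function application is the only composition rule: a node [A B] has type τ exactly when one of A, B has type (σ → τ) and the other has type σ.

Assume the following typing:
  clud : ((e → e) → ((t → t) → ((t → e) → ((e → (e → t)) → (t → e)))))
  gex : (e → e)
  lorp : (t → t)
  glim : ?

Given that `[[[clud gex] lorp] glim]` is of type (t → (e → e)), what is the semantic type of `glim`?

(((t → e) → ((e → (e → t)) → (t → e))) → (t → (e → e)))

[[[clud gex] lorp] glim] must have type (t → (e → e)). The sister [[clud gex] lorp] has type ((t → e) → ((e → (e → t)) → (t → e))); that is not a function onto (t → (e → e)), so glim must be the functor, of type (((t → e) → ((e → (e → t)) → (t → e))) → (t → (e → e))).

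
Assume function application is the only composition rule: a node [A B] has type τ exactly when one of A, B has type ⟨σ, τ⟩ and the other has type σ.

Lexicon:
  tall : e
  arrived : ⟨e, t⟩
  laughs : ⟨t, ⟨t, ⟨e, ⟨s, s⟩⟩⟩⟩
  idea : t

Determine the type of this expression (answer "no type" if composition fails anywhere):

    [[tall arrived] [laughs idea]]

⟨e, ⟨s, s⟩⟩

[tall arrived]: arrived is ⟨e, t⟩, tall is e; result t.
[laughs idea]: laughs is ⟨t, ⟨t, ⟨e, ⟨s, s⟩⟩⟩⟩, idea is t; result ⟨t, ⟨e, ⟨s, s⟩⟩⟩.
[[tall arrived] [laughs idea]]: [laughs idea] is ⟨t, ⟨e, ⟨s, s⟩⟩⟩, [tall arrived] is t; result ⟨e, ⟨s, s⟩⟩.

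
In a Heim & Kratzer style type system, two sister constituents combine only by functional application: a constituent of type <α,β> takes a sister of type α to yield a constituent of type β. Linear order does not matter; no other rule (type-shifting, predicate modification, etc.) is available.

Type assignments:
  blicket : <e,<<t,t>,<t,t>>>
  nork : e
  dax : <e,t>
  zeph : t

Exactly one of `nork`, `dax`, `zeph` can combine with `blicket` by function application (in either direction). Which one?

nork

nork — combines: blicket : <e,<<t,t>,<t,t>>> takes nork : e as argument, giving <<t,t>,<t,t>>.
dax : <e,t> — neither side's domain matches the other.
zeph : t — neither side's domain matches the other.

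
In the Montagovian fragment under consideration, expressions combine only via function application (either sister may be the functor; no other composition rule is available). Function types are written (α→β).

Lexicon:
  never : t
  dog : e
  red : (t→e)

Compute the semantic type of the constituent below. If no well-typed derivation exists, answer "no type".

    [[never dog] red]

[never dog]: t and e cannot combine by function application — type clash.

no type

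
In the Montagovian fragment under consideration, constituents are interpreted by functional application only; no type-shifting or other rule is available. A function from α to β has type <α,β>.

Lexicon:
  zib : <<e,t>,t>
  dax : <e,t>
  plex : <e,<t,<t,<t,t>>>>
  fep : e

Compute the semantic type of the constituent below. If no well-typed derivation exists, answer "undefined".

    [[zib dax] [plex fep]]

At [zib dax], zib : <<e,t>,t> takes dax : <e,t>, giving t.
At [plex fep], plex : <e,<t,<t,<t,t>>>> takes fep : e, giving <t,<t,<t,t>>>.
At [[zib dax] [plex fep]], [plex fep] : <t,<t,<t,t>>> takes [zib dax] : t, giving <t,<t,t>>.

<t,<t,t>>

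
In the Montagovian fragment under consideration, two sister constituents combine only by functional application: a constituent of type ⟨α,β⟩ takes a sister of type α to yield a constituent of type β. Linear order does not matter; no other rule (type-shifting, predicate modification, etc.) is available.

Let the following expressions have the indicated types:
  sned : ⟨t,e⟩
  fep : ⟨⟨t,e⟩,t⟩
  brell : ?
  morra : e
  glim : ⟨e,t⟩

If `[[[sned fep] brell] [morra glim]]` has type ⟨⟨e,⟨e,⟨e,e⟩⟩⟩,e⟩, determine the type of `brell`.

⟨t,⟨t,⟨⟨e,⟨e,⟨e,e⟩⟩⟩,e⟩⟩⟩

For [[[sned fep] brell] [morra glim]] to have type ⟨⟨e,⟨e,⟨e,e⟩⟩⟩,e⟩ with [morra glim] of type t, [[sned fep] brell] must be the function: [[sned fep] brell] : ⟨t,⟨⟨e,⟨e,⟨e,e⟩⟩⟩,e⟩⟩.
For [[sned fep] brell] to have type ⟨t,⟨⟨e,⟨e,⟨e,e⟩⟩⟩,e⟩⟩ with [sned fep] of type t, brell must be the function: brell : ⟨t,⟨t,⟨⟨e,⟨e,⟨e,e⟩⟩⟩,e⟩⟩⟩.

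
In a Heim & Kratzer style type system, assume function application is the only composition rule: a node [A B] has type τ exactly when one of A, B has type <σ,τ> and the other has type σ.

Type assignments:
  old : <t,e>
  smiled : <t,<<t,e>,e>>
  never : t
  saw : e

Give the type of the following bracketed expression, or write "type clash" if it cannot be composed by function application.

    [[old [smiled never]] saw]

At [smiled never], smiled : <t,<<t,e>,e>> takes never : t, giving <<t,e>,e>.
At [old [smiled never]], [smiled never] : <<t,e>,e> takes old : <t,e>, giving e.
[[old [smiled never]] saw]: e with e — neither is a function whose domain matches the other; composition fails here.

type clash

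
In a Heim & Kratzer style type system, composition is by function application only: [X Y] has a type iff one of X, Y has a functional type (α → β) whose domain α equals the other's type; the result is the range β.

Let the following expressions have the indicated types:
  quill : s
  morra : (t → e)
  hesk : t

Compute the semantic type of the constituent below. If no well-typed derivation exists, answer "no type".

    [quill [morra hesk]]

no type

[morra hesk]: functor morra : (t → e), argument hesk : t; result e.
At [quill [morra hesk]]: neither s nor e can take the other as argument; the node is ill-typed.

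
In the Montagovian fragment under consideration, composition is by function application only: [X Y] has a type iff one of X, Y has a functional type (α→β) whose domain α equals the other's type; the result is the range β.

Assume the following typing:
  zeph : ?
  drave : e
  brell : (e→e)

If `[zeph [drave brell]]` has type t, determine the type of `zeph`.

(e→t)

[zeph [drave brell]] must have type t. The sister [drave brell] has type e; that is not a function onto t, so zeph must be the functor, of type (e→t).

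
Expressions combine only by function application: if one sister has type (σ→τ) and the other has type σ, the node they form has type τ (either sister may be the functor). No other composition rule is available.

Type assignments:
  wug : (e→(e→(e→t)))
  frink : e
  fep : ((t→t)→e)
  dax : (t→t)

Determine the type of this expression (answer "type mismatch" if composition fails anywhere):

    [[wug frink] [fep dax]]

[wug frink]: functor wug : (e→(e→(e→t))), argument frink : e; result (e→(e→t)).
[fep dax]: functor fep : ((t→t)→e), argument dax : (t→t); result e.
[[wug frink] [fep dax]]: functor [wug frink] : (e→(e→t)), argument [fep dax] : e; result (e→t).

(e→t)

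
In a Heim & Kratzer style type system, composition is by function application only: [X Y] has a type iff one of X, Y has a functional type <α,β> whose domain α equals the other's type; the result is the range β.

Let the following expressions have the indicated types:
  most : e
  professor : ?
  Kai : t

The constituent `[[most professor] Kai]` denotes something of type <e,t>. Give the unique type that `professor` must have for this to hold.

At [[most professor] Kai] (required: <e,t>): Kai is t, which is not a function with range <e,t>; hence [most professor] is the functor — type <t,<e,t>>.
At [most professor] (required: <t,<e,t>>): most is e, which is not a function with range <t,<e,t>>; hence professor is the functor — type <e,<t,<e,t>>>.

<e,<t,<e,t>>>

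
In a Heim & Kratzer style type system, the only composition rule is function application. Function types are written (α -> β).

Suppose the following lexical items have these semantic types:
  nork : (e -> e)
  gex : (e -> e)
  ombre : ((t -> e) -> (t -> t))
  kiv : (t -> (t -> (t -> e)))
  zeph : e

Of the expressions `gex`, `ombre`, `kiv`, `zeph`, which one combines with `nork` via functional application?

gex : (e -> e) — no; nork wants e, and gex wants e.
ombre : ((t -> e) -> (t -> t)) — no; nork wants e, and ombre wants (t -> e).
kiv : (t -> (t -> (t -> e))) — no; nork wants e, and kiv wants t.
zeph — combines: nork : (e -> e) takes zeph : e as argument, giving e.

zeph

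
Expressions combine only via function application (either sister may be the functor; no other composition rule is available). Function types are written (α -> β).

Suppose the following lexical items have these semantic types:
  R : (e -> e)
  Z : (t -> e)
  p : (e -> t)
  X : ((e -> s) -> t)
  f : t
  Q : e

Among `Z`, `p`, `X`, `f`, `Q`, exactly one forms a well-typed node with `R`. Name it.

Z : (t -> e) — neither side's domain matches the other.
p : (e -> t) — neither side's domain matches the other.
X : ((e -> s) -> t) — neither side's domain matches the other.
f : t — neither side's domain matches the other.
Q — combines: R : (e -> e) takes Q : e as argument, giving e.

Q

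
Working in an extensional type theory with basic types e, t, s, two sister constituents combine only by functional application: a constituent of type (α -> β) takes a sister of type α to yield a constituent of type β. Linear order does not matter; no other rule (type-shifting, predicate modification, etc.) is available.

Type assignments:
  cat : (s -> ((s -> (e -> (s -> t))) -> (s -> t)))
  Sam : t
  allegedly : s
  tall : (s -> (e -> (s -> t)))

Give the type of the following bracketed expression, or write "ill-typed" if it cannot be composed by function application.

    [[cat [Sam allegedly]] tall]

ill-typed

[Sam allegedly]: t and s cannot combine by function application — type clash.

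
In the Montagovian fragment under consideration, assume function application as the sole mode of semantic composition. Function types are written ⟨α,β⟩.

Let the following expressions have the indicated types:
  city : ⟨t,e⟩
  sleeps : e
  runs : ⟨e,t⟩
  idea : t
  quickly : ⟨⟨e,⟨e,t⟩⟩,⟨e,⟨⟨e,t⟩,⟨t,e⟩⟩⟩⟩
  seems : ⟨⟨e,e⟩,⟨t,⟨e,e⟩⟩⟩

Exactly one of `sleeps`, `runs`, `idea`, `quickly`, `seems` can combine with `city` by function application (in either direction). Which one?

idea

sleeps : e — does not combine with city.
runs : ⟨e,t⟩ — does not combine with city.
idea — combines: city : ⟨t,e⟩ takes idea : t as argument, giving e.
quickly : ⟨⟨e,⟨e,t⟩⟩,⟨e,⟨⟨e,t⟩,⟨t,e⟩⟩⟩⟩ — does not combine with city.
seems : ⟨⟨e,e⟩,⟨t,⟨e,e⟩⟩⟩ — does not combine with city.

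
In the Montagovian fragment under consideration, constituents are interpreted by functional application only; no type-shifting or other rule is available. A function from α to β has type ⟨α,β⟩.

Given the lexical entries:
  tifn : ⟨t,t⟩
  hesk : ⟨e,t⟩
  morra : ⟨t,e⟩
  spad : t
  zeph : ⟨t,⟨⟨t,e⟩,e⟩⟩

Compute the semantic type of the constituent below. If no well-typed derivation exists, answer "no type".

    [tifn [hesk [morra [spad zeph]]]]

t

[spad zeph]: ⟨t,⟨⟨t,e⟩,e⟩⟩ applied to t yields ⟨⟨t,e⟩,e⟩.
[morra [spad zeph]]: ⟨⟨t,e⟩,e⟩ applied to ⟨t,e⟩ yields e.
[hesk [morra [spad zeph]]]: ⟨e,t⟩ applied to e yields t.
[tifn [hesk [morra [spad zeph]]]]: ⟨t,t⟩ applied to t yields t.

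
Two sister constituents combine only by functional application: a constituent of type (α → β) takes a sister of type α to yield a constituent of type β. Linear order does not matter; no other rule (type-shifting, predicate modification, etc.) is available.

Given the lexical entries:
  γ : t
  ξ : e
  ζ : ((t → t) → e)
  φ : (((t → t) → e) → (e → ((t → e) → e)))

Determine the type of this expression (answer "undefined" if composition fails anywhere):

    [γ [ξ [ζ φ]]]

At [ζ φ], φ : (((t → t) → e) → (e → ((t → e) → e))) takes ζ : ((t → t) → e), giving (e → ((t → e) → e)).
At [ξ [ζ φ]], [ζ φ] : (e → ((t → e) → e)) takes ξ : e, giving ((t → e) → e).
[γ [ξ [ζ φ]]]: t and ((t → e) → e) cannot combine by function application — type clash.

undefined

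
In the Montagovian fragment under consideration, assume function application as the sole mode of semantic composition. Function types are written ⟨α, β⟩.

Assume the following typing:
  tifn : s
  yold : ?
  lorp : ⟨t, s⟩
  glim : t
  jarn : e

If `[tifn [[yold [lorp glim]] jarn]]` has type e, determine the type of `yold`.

⟨s, ⟨e, ⟨s, e⟩⟩⟩

[tifn [[yold [lorp glim]] jarn]] is required to be e. tifn : s cannot yield e as functor, so [[yold [lorp glim]] jarn] : ⟨s, e⟩.
[[yold [lorp glim]] jarn] is required to be ⟨s, e⟩. jarn : e cannot yield ⟨s, e⟩ as functor, so [yold [lorp glim]] : ⟨e, ⟨s, e⟩⟩.
[yold [lorp glim]] is required to be ⟨e, ⟨s, e⟩⟩. [lorp glim] : s cannot yield ⟨e, ⟨s, e⟩⟩ as functor, so yold : ⟨s, ⟨e, ⟨s, e⟩⟩⟩.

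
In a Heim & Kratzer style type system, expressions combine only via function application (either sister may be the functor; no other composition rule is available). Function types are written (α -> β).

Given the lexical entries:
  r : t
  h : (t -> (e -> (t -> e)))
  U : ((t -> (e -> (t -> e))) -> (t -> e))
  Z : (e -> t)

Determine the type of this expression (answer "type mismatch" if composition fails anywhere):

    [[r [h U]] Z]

[h U]: ((t -> (e -> (t -> e))) -> (t -> e)) applied to (t -> (e -> (t -> e))) yields (t -> e).
[r [h U]]: (t -> e) applied to t yields e.
[[r [h U]] Z]: (e -> t) applied to e yields t.

t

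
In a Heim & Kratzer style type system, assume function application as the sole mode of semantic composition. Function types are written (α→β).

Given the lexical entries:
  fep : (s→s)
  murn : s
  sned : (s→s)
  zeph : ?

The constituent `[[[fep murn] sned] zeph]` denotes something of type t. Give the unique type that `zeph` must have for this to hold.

(s→t)

[[[fep murn] sned] zeph] is required to be t. [[fep murn] sned] : s cannot yield t as functor, so zeph : (s→t).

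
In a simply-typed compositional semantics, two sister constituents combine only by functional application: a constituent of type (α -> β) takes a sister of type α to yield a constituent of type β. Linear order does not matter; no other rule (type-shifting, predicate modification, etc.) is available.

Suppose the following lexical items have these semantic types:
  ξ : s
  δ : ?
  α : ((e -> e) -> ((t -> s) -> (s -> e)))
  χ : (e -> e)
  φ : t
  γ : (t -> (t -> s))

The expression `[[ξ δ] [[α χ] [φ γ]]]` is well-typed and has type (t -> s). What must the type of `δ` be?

At [[ξ δ] [[α χ] [φ γ]]] (required: (t -> s)): [[α χ] [φ γ]] is (s -> e), which is not a function with range (t -> s); hence [ξ δ] is the functor — type ((s -> e) -> (t -> s)).
At [ξ δ] (required: ((s -> e) -> (t -> s))): ξ is s, which is not a function with range ((s -> e) -> (t -> s)); hence δ is the functor — type (s -> ((s -> e) -> (t -> s))).

(s -> ((s -> e) -> (t -> s)))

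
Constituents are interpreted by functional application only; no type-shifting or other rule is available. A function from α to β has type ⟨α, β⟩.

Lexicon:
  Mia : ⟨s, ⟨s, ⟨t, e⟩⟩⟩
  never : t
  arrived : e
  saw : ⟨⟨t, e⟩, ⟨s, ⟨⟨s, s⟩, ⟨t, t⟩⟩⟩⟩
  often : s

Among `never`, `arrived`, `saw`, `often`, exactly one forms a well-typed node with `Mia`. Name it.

often

never : t — no; Mia wants s, and never wants nothing (atomic).
arrived : e — no; Mia wants s, and arrived wants nothing (atomic).
saw : ⟨⟨t, e⟩, ⟨s, ⟨⟨s, s⟩, ⟨t, t⟩⟩⟩⟩ — no; Mia wants s, and saw wants ⟨t, e⟩.
often — combines: Mia : ⟨s, ⟨s, ⟨t, e⟩⟩⟩ takes often : s as argument, giving ⟨s, ⟨t, e⟩⟩.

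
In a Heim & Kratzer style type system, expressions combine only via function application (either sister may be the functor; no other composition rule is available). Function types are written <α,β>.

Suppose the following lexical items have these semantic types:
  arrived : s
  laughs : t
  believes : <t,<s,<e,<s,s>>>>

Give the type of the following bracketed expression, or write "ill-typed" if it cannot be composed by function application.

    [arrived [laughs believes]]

<e,<s,s>>

[laughs believes]: believes is <t,<s,<e,<s,s>>>>, laughs is t; result <s,<e,<s,s>>>.
[arrived [laughs believes]]: [laughs believes] is <s,<e,<s,s>>>, arrived is s; result <e,<s,s>>.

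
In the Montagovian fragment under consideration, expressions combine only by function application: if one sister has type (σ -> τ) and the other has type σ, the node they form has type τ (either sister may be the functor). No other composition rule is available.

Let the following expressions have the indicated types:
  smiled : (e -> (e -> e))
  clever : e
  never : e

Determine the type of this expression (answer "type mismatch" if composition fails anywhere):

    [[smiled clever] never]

e

[smiled clever]: functor smiled : (e -> (e -> e)), argument clever : e; result (e -> e).
[[smiled clever] never]: functor [smiled clever] : (e -> e), argument never : e; result e.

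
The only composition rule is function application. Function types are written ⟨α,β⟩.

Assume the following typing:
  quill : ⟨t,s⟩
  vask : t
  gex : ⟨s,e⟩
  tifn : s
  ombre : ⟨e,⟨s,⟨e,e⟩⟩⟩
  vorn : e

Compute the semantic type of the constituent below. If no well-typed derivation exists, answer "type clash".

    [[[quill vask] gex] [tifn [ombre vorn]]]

e

At [quill vask], quill : ⟨t,s⟩ takes vask : t, giving s.
At [[quill vask] gex], gex : ⟨s,e⟩ takes [quill vask] : s, giving e.
At [ombre vorn], ombre : ⟨e,⟨s,⟨e,e⟩⟩⟩ takes vorn : e, giving ⟨s,⟨e,e⟩⟩.
At [tifn [ombre vorn]], [ombre vorn] : ⟨s,⟨e,e⟩⟩ takes tifn : s, giving ⟨e,e⟩.
At [[[quill vask] gex] [tifn [ombre vorn]]], [tifn [ombre vorn]] : ⟨e,e⟩ takes [[quill vask] gex] : e, giving e.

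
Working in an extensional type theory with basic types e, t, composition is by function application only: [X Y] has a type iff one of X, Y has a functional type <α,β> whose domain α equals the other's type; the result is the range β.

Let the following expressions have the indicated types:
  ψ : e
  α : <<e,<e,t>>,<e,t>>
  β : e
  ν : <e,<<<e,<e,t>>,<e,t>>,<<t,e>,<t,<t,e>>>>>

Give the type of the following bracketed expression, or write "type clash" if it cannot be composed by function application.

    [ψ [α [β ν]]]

[β ν]: ν is <e,<<<e,<e,t>>,<e,t>>,<<t,e>,<t,<t,e>>>>>, β is e; result <<<e,<e,t>>,<e,t>>,<<t,e>,<t,<t,e>>>>.
[α [β ν]]: [β ν] is <<<e,<e,t>>,<e,t>>,<<t,e>,<t,<t,e>>>>, α is <<e,<e,t>>,<e,t>>; result <<t,e>,<t,<t,e>>>.
[ψ [α [β ν]]]: e with <<t,e>,<t,<t,e>>> — neither is a function whose domain matches the other; composition fails here.

type clash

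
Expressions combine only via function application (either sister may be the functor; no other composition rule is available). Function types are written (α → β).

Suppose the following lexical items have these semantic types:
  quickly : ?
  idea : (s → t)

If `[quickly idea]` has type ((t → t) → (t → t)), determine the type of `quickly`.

((s → t) → ((t → t) → (t → t)))

[quickly idea] is required to be ((t → t) → (t → t)). idea : (s → t) cannot yield ((t → t) → (t → t)) as functor, so quickly : ((s → t) → ((t → t) → (t → t))).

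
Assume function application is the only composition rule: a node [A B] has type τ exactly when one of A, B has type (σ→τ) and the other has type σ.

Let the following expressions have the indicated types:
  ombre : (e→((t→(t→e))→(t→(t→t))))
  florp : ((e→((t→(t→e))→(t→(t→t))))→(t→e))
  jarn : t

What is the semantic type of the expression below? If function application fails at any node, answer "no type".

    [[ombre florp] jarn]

e

[ombre florp] — florp of type ((e→((t→(t→e))→(t→(t→t))))→(t→e)) combines with ombre of type (e→((t→(t→e))→(t→(t→t)))): type (t→e).
[[ombre florp] jarn] — [ombre florp] of type (t→e) combines with jarn of type t: type e.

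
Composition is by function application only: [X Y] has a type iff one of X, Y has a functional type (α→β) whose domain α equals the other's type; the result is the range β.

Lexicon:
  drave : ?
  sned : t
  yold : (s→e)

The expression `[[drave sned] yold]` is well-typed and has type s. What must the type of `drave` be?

(t→((s→e)→s))

[[drave sned] yold] is required to be s. yold : (s→e) cannot yield s as functor, so [drave sned] : ((s→e)→s).
[drave sned] is required to be ((s→e)→s). sned : t cannot yield ((s→e)→s) as functor, so drave : (t→((s→e)→s)).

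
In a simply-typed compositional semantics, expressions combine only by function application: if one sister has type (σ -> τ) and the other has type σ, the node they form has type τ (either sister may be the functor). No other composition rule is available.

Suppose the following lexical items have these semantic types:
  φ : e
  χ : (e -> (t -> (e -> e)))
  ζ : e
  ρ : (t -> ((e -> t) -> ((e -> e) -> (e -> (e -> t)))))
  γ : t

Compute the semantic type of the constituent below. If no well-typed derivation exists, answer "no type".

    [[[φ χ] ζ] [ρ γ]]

no type

At [φ χ], χ : (e -> (t -> (e -> e))) takes φ : e, giving (t -> (e -> e)).
At [[φ χ] ζ]: neither (t -> (e -> e)) nor e can take the other as argument; the node is ill-typed.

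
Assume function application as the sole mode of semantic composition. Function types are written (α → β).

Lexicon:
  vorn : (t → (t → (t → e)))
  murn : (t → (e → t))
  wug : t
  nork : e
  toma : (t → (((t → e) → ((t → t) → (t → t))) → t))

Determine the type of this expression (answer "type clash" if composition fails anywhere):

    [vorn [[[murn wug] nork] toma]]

[murn wug] — murn of type (t → (e → t)) combines with wug of type t: type (e → t).
[[murn wug] nork] — [murn wug] of type (e → t) combines with nork of type e: type t.
[[[murn wug] nork] toma] — toma of type (t → (((t → e) → ((t → t) → (t → t))) → t)) combines with [[murn wug] nork] of type t: type (((t → e) → ((t → t) → (t → t))) → t).
At [vorn [[[murn wug] nork] toma]]: neither (t → (t → (t → e))) nor (((t → e) → ((t → t) → (t → t))) → t) can take the other as argument; the node is ill-typed.

type clash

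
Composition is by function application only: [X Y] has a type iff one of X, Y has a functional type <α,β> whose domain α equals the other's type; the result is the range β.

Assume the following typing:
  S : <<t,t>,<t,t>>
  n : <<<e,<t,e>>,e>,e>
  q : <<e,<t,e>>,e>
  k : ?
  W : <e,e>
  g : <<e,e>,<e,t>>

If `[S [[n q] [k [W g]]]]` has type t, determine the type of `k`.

<<e,t>,<e,<<<t,t>,<t,t>>,t>>>

At [S [[n q] [k [W g]]]] (required: t): S is <<t,t>,<t,t>>, which is not a function with range t; hence [[n q] [k [W g]]] is the functor — type <<<t,t>,<t,t>>,t>.
At [[n q] [k [W g]]] (required: <<<t,t>,<t,t>>,t>): [n q] is e, which is not a function with range <<<t,t>,<t,t>>,t>; hence [k [W g]] is the functor — type <e,<<<t,t>,<t,t>>,t>>.
At [k [W g]] (required: <e,<<<t,t>,<t,t>>,t>>): [W g] is <e,t>, which is not a function with range <e,<<<t,t>,<t,t>>,t>>; hence k is the functor — type <<e,t>,<e,<<<t,t>,<t,t>>,t>>>.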